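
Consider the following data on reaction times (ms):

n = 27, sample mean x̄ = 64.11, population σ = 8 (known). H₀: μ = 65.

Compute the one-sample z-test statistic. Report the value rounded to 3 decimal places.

SE = σ/√n = 8/√27 = 1.5396
z = (x̄−μ₀)/SE = (64.11−65)/1.5396 = -0.5781

test statistic = -0.578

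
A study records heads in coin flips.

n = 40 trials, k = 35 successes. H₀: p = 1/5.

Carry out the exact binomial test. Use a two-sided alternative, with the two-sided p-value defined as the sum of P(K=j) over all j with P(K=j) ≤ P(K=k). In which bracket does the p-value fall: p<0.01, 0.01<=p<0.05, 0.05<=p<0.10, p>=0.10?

Exact binomial: n=40, k=35, p₀=1/5=0.2000
P(X=j) = C(n,j)·p₀^j·(1−p₀)^(n−j); p = Σ P(X=j) over j with P(X=j) ≤ P(X=35)
p-value (two-sided) = 0.00000
→ bracket: p<0.01

p-value bracket: p<0.01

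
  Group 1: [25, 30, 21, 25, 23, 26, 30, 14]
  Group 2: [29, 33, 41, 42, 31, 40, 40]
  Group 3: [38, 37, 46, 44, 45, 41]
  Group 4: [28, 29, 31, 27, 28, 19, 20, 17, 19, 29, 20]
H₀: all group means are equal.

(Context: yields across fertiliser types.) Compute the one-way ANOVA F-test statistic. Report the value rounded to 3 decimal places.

test statistic = 23.469

Group means [24.25, 36.57, 41.83, 24.27], grand mean 30.250
SSB = Σnᵢ(x̄ᵢ−x̄)² = 1765.771; SSW = ΣΣ(x−x̄ᵢ)² = 702.229
MSB = 1765.771/3 = 588.5902; MSW = 702.229/28 = 25.0796
F = MSB/MSW = 23.4689
df = (3, 28)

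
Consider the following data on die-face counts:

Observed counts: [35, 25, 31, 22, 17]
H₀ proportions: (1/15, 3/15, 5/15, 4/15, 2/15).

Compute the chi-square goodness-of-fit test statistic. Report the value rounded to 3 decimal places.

test statistic = 88.196

n = 130; E_i = n·p_i = [8.67, 26.00, 43.33, 34.67, 17.33]
χ² = (35−8.67)²/8.67 + (25−26.00)²/26.00 + (31−43.33)²/43.33 + (22−34.67)²/34.67 + (17−17.33)²/17.33 = 88.1962
df = 4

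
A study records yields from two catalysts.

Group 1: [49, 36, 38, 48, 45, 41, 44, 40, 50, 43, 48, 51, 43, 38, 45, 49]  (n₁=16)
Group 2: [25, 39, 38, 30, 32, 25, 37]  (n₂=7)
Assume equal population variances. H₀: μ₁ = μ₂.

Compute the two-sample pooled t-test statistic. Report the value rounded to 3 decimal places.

x̄₁=44.250, s₁=4.698, n₁=16
x̄₂=32.286, s₂=5.936, n₂=7
s_p² = [15·4.698² + 6·5.936²]/21 = 25.8299
SE = √(s_p²·(1/16+1/7)) = 2.3031
t = (44.250−32.286)/2.3031 = 5.1948
df = 21

test statistic = 5.195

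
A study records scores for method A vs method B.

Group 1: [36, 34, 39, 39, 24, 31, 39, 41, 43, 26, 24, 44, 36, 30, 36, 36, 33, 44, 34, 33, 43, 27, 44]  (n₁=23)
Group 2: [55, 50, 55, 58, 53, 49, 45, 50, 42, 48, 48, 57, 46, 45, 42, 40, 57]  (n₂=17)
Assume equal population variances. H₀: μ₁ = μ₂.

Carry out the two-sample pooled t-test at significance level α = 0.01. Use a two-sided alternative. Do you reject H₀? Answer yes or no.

reject H₀: yes

x̄₁=35.478, s₁=6.367, n₁=23
x̄₂=49.412, s₂=5.691, n₂=17
s_p² = [22·6.367² + 16·5.691²]/38 = 37.1015
SE = √(s_p²·(1/23+1/17)) = 1.9482
t = (35.478−49.412)/1.9482 = -7.1519
df = 38
p-value (two-sided) = 0.00000
At α=0.01: p < α → reject H₀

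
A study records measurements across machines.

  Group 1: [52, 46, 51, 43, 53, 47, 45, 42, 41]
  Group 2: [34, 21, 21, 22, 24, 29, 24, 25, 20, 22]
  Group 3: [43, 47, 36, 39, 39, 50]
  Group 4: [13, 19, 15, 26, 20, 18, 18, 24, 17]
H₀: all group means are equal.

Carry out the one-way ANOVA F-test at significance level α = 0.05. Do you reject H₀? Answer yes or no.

reject H₀: yes

Group means [46.67, 24.20, 42.33, 18.89], grand mean 31.941
SSB = Σnᵢ(x̄ᵢ−x̄)² = 4732.060; SSW = ΣΣ(x−x̄ᵢ)² = 601.822
MSB = 4732.060/3 = 1577.3534; MSW = 601.822/30 = 20.0607
F = MSB/MSW = 78.6289
df = (3, 30)
p-value (upper-tail) = 0.00000
At α=0.05: p < α → reject H₀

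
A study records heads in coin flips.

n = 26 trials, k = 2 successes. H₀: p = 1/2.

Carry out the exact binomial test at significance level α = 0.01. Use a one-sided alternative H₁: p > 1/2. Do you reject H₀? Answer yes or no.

Exact binomial: n=26, k=2, p₀=1/2=0.5000
P(X≥2) from Σ C(n,i)·p₀^i·(1−p₀)^(n−i)
p-value (one-sided, H₁ greater) = 1.00000
At α=0.01: p ≥ α → fail to reject H₀

reject H₀: no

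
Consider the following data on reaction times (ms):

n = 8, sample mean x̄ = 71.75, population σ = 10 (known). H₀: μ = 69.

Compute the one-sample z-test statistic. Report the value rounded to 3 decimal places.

test statistic = 0.778

SE = σ/√n = 10/√8 = 3.5355
z = (x̄−μ₀)/SE = (71.75−69)/3.5355 = 0.7778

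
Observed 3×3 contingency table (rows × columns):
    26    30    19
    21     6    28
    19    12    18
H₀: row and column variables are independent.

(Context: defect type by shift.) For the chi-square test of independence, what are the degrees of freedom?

degrees of freedom = 4

df = (r−1)(c−1) = (3−1)·(3−1) = 4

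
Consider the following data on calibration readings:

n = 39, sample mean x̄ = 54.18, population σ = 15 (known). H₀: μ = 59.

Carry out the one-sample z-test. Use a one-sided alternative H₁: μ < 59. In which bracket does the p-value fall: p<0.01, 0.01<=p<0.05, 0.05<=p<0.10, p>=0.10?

p-value bracket: 0.01<=p<0.05

SE = σ/√n = 15/√39 = 2.4019
z = (x̄−μ₀)/SE = (54.18−59)/2.4019 = -2.0067
p-value (one-sided, H₁ less) = 0.02239
→ bracket: 0.01<=p<0.05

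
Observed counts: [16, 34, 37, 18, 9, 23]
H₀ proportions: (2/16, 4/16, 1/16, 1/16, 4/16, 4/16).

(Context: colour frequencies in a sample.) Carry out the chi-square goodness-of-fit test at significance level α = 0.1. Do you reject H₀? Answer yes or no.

reject H₀: yes

n = 137; E_i = n·p_i = [17.12, 34.25, 8.56, 8.56, 34.25, 34.25]
χ² = (16−17.12)²/17.12 + (34−34.25)²/34.25 + (37−8.56)²/8.56 + (18−8.56)²/8.56 + (9−34.25)²/34.25 + (23−34.25)²/34.25 = 127.2336
df = 5
p-value (upper-tail) = 0.00000
At α=0.1: p < α → reject H₀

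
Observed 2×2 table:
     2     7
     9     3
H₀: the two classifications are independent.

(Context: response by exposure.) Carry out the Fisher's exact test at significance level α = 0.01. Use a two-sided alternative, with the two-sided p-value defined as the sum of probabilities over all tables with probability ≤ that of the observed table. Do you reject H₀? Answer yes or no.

Margins: r₁=9, r₂=12, c₁=11, c₂=10, n=21
p_obs = C(9,2)·C(12,9)/C(21,11); sum pmf over tables with pmf ≤ p_obs
p-value (two-sided) = 0.02997
At α=0.01: p ≥ α → fail to reject H₀

reject H₀: no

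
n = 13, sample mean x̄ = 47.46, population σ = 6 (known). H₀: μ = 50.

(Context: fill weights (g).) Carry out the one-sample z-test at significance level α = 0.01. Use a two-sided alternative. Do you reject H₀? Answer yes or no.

SE = σ/√n = 6/√13 = 1.6641
z = (x̄−μ₀)/SE = (47.46−50)/1.6641 = -1.5264
p-value (two-sided) = 0.12692
At α=0.01: p ≥ α → fail to reject H₀

reject H₀: no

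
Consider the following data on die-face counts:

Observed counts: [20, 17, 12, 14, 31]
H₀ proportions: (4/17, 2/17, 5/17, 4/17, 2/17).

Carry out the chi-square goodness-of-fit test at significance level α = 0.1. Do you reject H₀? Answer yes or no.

n = 94; E_i = n·p_i = [22.12, 11.06, 27.65, 22.12, 11.06]
χ² = (20−22.12)²/22.12 + (17−11.06)²/11.06 + (12−27.65)²/27.65 + (14−22.12)²/22.12 + (31−11.06)²/11.06 = 51.1872
df = 4
p-value (upper-tail) = 0.00000
At α=0.1: p < α → reject H₀

reject H₀: yes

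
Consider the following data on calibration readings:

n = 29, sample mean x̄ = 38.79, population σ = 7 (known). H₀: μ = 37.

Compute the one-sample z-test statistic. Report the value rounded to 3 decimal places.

test statistic = 1.377

SE = σ/√n = 7/√29 = 1.2999
z = (x̄−μ₀)/SE = (38.79−37)/1.2999 = 1.3771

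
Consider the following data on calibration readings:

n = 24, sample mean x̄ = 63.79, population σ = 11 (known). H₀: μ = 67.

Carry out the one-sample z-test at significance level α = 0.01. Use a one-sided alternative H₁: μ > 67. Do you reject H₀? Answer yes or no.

reject H₀: no

SE = σ/√n = 11/√24 = 2.2454
z = (x̄−μ₀)/SE = (63.79−67)/2.2454 = -1.4296
p-value (one-sided, H₁ greater) = 0.92359
At α=0.01: p ≥ α → fail to reject H₀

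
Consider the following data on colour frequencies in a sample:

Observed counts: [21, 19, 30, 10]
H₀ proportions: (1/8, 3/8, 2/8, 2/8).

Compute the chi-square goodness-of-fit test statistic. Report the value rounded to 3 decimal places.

test statistic = 26.133

n = 80; E_i = n·p_i = [10.00, 30.00, 20.00, 20.00]
χ² = (21−10.00)²/10.00 + (19−30.00)²/30.00 + (30−20.00)²/20.00 + (10−20.00)²/20.00 = 26.1333
df = 3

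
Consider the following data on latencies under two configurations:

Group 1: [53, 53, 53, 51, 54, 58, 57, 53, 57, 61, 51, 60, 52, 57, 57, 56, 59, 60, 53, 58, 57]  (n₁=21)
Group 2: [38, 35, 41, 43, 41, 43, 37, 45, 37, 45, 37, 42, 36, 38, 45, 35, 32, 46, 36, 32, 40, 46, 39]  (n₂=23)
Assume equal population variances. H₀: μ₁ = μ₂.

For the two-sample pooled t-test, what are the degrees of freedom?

df = n₁ + n₂ − 2 = 21 + 23 − 2 = 42

degrees of freedom = 42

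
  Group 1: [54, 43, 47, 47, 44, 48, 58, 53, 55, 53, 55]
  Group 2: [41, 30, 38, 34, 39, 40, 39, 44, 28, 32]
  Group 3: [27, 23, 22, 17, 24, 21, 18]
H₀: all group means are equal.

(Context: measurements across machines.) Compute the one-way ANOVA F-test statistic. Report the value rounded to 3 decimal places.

Group means [50.64, 36.50, 21.71], grand mean 38.357
SSB = Σnᵢ(x̄ᵢ−x̄)² = 3631.955; SSW = ΣΣ(x−x̄ᵢ)² = 566.474
MSB = 3631.955/2 = 1815.9773; MSW = 566.474/25 = 22.6590
F = MSB/MSW = 80.1439
df = (2, 25)

test statistic = 80.144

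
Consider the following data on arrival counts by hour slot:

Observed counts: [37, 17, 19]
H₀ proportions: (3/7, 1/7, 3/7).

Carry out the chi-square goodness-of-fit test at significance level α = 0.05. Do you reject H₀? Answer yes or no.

n = 73; E_i = n·p_i = [31.29, 10.43, 31.29]
χ² = (37−31.29)²/31.29 + (17−10.43)²/10.43 + (19−31.29)²/31.29 = 10.0091
df = 2
p-value (upper-tail) = 0.00671
At α=0.05: p < α → reject H₀

reject H₀: yes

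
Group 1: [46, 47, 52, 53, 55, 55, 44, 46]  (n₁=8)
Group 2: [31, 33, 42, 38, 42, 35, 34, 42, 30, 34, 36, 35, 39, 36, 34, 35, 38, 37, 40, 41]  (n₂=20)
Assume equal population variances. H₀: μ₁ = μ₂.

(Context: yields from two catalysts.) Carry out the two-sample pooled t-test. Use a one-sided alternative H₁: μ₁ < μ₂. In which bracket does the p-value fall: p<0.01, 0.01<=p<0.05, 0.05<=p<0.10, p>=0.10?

x̄₁=49.750, s₁=4.464, n₁=8
x̄₂=36.600, s₂=3.589, n₂=20
s_p² = [7·4.464² + 19·3.589²]/26 = 14.7808
SE = √(s_p²·(1/8+1/20)) = 1.6083
t = (49.750−36.600)/1.6083 = 8.1763
df = 26
p-value (one-sided, H₁ less) = 1.00000
→ bracket: p>=0.10

p-value bracket: p>=0.10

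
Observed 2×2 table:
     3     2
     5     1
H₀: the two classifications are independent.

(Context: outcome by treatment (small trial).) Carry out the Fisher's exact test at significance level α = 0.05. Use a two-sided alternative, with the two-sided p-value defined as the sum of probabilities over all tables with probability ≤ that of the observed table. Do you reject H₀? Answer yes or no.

reject H₀: no

Margins: r₁=5, r₂=6, c₁=8, c₂=3, n=11
p_obs = C(5,3)·C(6,5)/C(11,8); sum pmf over tables with pmf ≤ p_obs
p-value (two-sided) = 0.54545
At α=0.05: p ≥ α → fail to reject H₀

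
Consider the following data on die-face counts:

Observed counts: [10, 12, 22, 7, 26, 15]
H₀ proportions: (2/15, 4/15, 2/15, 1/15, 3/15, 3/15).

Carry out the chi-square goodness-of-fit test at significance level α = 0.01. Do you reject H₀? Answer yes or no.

reject H₀: yes

n = 92; E_i = n·p_i = [12.27, 24.53, 12.27, 6.13, 18.40, 18.40]
χ² = (10−12.27)²/12.27 + (12−24.53)²/24.53 + (22−12.27)²/12.27 + (7−6.13)²/6.13 + (26−18.40)²/18.40 + (15−18.40)²/18.40 = 18.4348
df = 5
p-value (upper-tail) = 0.00245
At α=0.01: p < α → reject H₀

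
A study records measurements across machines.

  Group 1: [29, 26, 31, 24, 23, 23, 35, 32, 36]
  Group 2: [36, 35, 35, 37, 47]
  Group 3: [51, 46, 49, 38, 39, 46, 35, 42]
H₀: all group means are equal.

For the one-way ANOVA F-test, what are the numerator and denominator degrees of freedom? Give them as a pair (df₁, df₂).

degrees of freedom = [2, 19]

k = 3 groups, N = 22 total
df = (k−1, N−k) = (3−1, 22−3) = (2, 19)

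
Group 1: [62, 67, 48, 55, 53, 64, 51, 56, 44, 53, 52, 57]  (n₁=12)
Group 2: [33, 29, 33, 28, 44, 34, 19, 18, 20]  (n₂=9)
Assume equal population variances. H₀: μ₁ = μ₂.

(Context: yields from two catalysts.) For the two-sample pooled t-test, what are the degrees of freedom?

degrees of freedom = 19

df = n₁ + n₂ − 2 = 12 + 9 − 2 = 19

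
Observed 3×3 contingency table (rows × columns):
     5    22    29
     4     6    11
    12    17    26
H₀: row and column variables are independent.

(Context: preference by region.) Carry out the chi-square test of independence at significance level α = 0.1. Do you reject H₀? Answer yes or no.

reject H₀: no

Row totals [56, 21, 55], col totals [21, 45, 66], n=132
χ² = (5−8.91)²/8.91 + (22−19.09)²/19.09 + (29−28.00)²/28.00 + (4−3.34)²/3.34 + (6−7.16)²/7.16 + (11−10.50)²/10.50 + (12−8.75)²/8.75 + (17−18.75)²/18.75 + (26−27.50)²/27.50 = 3.9880
df = 4
p-value (upper-tail) = 0.40763
At α=0.1: p ≥ α → fail to reject H₀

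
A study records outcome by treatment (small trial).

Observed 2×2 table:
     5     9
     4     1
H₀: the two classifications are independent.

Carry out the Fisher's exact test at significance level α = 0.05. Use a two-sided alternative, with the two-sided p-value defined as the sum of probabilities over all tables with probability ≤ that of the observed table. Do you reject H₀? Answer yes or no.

Margins: r₁=14, r₂=5, c₁=9, c₂=10, n=19
p_obs = C(14,5)·C(5,4)/C(19,9); sum pmf over tables with pmf ≤ p_obs
p-value (two-sided) = 0.14087
At α=0.05: p ≥ α → fail to reject H₀

reject H₀: no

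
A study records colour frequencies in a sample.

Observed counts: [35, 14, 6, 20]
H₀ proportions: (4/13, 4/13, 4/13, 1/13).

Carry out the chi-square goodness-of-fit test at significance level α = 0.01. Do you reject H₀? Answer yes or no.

reject H₀: yes

n = 75; E_i = n·p_i = [23.08, 23.08, 23.08, 5.77]
χ² = (35−23.08)²/23.08 + (14−23.08)²/23.08 + (6−23.08)²/23.08 + (20−5.77)²/5.77 = 57.4700
df = 3
p-value (upper-tail) = 0.00000
At α=0.01: p < α → reject H₀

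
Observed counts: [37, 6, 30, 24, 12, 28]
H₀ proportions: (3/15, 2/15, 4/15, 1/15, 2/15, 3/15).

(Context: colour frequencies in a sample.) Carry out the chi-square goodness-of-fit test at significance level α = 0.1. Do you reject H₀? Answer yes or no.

n = 137; E_i = n·p_i = [27.40, 18.27, 36.53, 9.13, 18.27, 27.40]
χ² = (37−27.40)²/27.40 + (6−18.27)²/18.27 + (30−36.53)²/36.53 + (24−9.13)²/9.13 + (12−18.27)²/18.27 + (28−27.40)²/27.40 = 39.1314
df = 5
p-value (upper-tail) = 0.00000
At α=0.1: p < α → reject H₀

reject H₀: yes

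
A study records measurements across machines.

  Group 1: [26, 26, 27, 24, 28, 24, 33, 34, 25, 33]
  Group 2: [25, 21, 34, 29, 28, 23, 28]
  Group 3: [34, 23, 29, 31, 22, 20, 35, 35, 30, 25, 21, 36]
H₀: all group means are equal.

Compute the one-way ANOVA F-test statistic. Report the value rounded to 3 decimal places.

Group means [28.00, 26.86, 28.42], grand mean 27.897
SSB = Σnᵢ(x̄ᵢ−x̄)² = 10.916; SSW = ΣΣ(x−x̄ᵢ)² = 639.774
MSB = 10.916/2 = 5.4579; MSW = 639.774/26 = 24.6067
F = MSB/MSW = 0.2218
df = (2, 26)

test statistic = 0.222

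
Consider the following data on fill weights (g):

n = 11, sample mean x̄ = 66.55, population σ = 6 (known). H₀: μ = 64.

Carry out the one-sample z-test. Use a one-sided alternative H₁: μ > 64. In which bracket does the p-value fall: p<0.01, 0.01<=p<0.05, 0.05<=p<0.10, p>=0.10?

SE = σ/√n = 6/√11 = 1.8091
z = (x̄−μ₀)/SE = (66.55−64)/1.8091 = 1.4096
p-value (one-sided, H₁ greater) = 0.07933
→ bracket: 0.05<=p<0.10

p-value bracket: 0.05<=p<0.10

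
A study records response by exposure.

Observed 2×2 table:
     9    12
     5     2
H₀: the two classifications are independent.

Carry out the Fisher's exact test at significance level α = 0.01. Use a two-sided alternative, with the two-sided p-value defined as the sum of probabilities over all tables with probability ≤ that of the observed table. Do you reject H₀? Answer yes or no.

reject H₀: no

Margins: r₁=21, r₂=7, c₁=14, c₂=14, n=28
p_obs = C(21,9)·C(7,5)/C(28,14); sum pmf over tables with pmf ≤ p_obs
p-value (two-sided) = 0.38454
At α=0.01: p ≥ α → fail to reject H₀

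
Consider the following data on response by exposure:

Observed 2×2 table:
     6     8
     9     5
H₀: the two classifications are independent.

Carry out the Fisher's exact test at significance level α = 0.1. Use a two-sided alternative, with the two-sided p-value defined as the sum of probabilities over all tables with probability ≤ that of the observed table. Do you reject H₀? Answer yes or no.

reject H₀: no

Margins: r₁=14, r₂=14, c₁=15, c₂=13, n=28
p_obs = C(14,6)·C(14,9)/C(28,15); sum pmf over tables with pmf ≤ p_obs
p-value (two-sided) = 0.44948
At α=0.1: p ≥ α → fail to reject H₀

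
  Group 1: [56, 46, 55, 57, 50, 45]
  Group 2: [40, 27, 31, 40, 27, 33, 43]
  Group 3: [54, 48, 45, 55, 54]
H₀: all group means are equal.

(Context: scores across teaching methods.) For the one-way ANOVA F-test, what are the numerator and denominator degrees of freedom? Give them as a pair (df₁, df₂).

degrees of freedom = [2, 15]

k = 3 groups, N = 18 total
df = (k−1, N−k) = (3−1, 18−3) = (2, 15)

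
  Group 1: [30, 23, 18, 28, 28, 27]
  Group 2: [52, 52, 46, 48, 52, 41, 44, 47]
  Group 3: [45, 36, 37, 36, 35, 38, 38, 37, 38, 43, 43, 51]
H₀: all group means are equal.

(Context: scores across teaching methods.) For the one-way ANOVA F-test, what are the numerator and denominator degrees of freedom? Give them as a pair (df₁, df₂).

k = 3 groups, N = 26 total
df = (k−1, N−k) = (3−1, 26−3) = (2, 23)

degrees of freedom = [2, 23]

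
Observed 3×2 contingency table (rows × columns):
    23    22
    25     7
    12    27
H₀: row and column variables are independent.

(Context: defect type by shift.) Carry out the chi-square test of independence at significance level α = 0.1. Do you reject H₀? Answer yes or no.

Row totals [45, 32, 39], col totals [60, 56], n=116
χ² = (23−23.28)²/23.28 + (22−21.72)²/21.72 + (25−16.55)²/16.55 + (7−15.45)²/15.45 + (12−20.17)²/20.17 + (27−18.83)²/18.83 = 15.7973
df = 2
p-value (upper-tail) = 0.00037
At α=0.1: p < α → reject H₀

reject H₀: yes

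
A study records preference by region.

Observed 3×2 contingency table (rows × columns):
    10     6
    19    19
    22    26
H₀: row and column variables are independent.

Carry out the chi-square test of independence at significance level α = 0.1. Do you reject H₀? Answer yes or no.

reject H₀: no

Row totals [16, 38, 48], col totals [51, 51], n=102
χ² = (10−8.00)²/8.00 + (6−8.00)²/8.00 + (19−19.00)²/19.00 + (19−19.00)²/19.00 + (22−24.00)²/24.00 + (26−24.00)²/24.00 = 1.3333
df = 2
p-value (upper-tail) = 0.51342
At α=0.1: p ≥ α → fail to reject H₀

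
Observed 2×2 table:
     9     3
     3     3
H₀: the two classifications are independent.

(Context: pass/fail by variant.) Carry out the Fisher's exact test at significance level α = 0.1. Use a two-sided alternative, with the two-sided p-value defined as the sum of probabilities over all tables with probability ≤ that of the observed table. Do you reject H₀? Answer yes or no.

reject H₀: no

Margins: r₁=12, r₂=6, c₁=12, c₂=6, n=18
p_obs = C(12,9)·C(6,3)/C(18,12); sum pmf over tables with pmf ≤ p_obs
p-value (two-sided) = 0.34405
At α=0.1: p ≥ α → fail to reject H₀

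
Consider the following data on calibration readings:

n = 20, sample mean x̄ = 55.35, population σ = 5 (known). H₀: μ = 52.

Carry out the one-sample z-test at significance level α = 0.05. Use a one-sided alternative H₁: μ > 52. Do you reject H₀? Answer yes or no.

SE = σ/√n = 5/√20 = 1.1180
z = (x̄−μ₀)/SE = (55.35−52)/1.1180 = 2.9963
p-value (one-sided, H₁ greater) = 0.00137
At α=0.05: p < α → reject H₀

reject H₀: yes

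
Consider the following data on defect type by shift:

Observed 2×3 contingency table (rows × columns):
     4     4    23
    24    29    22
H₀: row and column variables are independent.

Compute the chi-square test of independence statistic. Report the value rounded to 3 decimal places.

test statistic = 18.102

Row totals [31, 75], col totals [28, 33, 45], n=106
χ² = (4−8.19)²/8.19 + (4−9.65)²/9.65 + (23−13.16)²/13.16 + (24−19.81)²/19.81 + (29−23.35)²/23.35 + (22−31.84)²/31.84 = 18.1023
df = 2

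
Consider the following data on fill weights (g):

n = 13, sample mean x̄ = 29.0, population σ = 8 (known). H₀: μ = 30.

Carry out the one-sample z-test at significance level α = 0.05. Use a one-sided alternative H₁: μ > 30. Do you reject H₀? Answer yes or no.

SE = σ/√n = 8/√13 = 2.2188
z = (x̄−μ₀)/SE = (29.0−30)/2.2188 = -0.4507
p-value (one-sided, H₁ greater) = 0.67389
At α=0.05: p ≥ α → fail to reject H₀

reject H₀: no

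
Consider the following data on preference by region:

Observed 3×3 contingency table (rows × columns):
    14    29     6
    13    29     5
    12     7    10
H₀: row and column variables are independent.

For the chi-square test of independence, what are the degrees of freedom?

degrees of freedom = 4

df = (r−1)(c−1) = (3−1)·(3−1) = 4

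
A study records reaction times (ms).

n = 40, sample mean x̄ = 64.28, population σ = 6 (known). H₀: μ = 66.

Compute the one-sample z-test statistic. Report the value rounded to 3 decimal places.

test statistic = -1.813

SE = σ/√n = 6/√40 = 0.9487
z = (x̄−μ₀)/SE = (64.28−66)/0.9487 = -1.8130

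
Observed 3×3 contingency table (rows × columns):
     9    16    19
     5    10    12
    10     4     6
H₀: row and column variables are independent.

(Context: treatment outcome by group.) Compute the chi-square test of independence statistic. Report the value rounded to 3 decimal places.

Row totals [44, 27, 20], col totals [24, 30, 37], n=91
χ² = (9−11.60)²/11.60 + (16−14.51)²/14.51 + (19−17.89)²/17.89 + (5−7.12)²/7.12 + (10−8.90)²/8.90 + (12−10.98)²/10.98 + (10−5.27)²/5.27 + (4−6.59)²/6.59 + (6−8.13)²/8.13 = 7.4819
df = 4

test statistic = 7.482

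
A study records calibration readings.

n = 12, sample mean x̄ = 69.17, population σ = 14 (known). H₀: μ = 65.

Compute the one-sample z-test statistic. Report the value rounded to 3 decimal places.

SE = σ/√n = 14/√12 = 4.0415
z = (x̄−μ₀)/SE = (69.17−65)/4.0415 = 1.0318

test statistic = 1.032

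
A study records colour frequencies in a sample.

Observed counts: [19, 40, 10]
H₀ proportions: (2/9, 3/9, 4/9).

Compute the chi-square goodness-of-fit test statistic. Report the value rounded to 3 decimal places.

n = 69; E_i = n·p_i = [15.33, 23.00, 30.67]
χ² = (19−15.33)²/15.33 + (40−23.00)²/23.00 + (10−30.67)²/30.67 = 27.3696
df = 2

test statistic = 27.370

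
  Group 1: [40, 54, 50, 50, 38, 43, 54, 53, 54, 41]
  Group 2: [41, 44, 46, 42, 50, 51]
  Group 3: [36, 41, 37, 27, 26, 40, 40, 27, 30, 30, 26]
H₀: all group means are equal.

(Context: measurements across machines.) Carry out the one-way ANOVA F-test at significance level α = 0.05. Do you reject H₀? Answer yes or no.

reject H₀: yes

Group means [47.70, 45.67, 32.73], grand mean 41.148
SSB = Σnᵢ(x̄ᵢ−x̄)² = 1331.792; SSW = ΣΣ(x−x̄ᵢ)² = 837.615
MSB = 1331.792/2 = 665.8961; MSW = 837.615/24 = 34.9006
F = MSB/MSW = 19.0798
df = (2, 24)
p-value (upper-tail) = 0.00001
At α=0.05: p < α → reject H₀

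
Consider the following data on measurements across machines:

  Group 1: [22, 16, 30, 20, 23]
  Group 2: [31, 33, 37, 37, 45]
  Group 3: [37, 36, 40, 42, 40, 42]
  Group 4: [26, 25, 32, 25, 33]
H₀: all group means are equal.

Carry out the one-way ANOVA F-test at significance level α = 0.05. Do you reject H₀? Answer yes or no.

Group means [22.20, 36.60, 39.50, 28.20], grand mean 32.000
SSB = Σnᵢ(x̄ᵢ−x̄)² = 995.700; SSW = ΣΣ(x−x̄ᵢ)² = 314.300
MSB = 995.700/3 = 331.9000; MSW = 314.300/17 = 18.4882
F = MSB/MSW = 17.9520
df = (3, 17)
p-value (upper-tail) = 0.00002
At α=0.05: p < α → reject H₀

reject H₀: yes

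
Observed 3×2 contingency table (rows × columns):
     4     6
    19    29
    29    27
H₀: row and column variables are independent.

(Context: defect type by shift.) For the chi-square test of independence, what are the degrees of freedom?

degrees of freedom = 2

df = (r−1)(c−1) = (3−1)·(2−1) = 2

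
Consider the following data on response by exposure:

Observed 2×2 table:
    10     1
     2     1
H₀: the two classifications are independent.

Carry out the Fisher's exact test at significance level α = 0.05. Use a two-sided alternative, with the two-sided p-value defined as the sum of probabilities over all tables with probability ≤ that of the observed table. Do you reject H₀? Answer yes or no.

reject H₀: no

Margins: r₁=11, r₂=3, c₁=12, c₂=2, n=14
p_obs = C(11,10)·C(3,2)/C(14,12); sum pmf over tables with pmf ≤ p_obs
p-value (two-sided) = 0.39560
At α=0.05: p ≥ α → fail to reject H₀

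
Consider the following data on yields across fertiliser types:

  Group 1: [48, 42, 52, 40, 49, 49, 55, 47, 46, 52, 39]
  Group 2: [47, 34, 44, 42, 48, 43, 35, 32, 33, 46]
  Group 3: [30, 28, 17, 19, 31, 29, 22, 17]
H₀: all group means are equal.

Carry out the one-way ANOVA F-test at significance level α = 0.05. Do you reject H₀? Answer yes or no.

reject H₀: yes

Group means [47.18, 40.40, 24.12], grand mean 38.483
SSB = Σnᵢ(x̄ᵢ−x̄)² = 2518.330; SSW = ΣΣ(x−x̄ᵢ)² = 864.911
MSB = 2518.330/2 = 1259.1650; MSW = 864.911/26 = 33.2658
F = MSB/MSW = 37.8516
df = (2, 26)
p-value (upper-tail) = 0.00000
At α=0.05: p < α → reject H₀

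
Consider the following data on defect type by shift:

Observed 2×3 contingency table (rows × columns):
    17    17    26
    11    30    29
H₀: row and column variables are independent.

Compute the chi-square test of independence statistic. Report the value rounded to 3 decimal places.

Row totals [60, 70], col totals [28, 47, 55], n=130
χ² = (17−12.92)²/12.92 + (17−21.69)²/21.69 + (26−25.38)²/25.38 + (11−15.08)²/15.08 + (30−25.31)²/25.31 + (29−29.62)²/29.62 = 4.3013
df = 2

test statistic = 4.301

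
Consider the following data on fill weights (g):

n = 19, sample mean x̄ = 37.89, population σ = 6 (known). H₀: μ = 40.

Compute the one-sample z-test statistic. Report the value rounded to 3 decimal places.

SE = σ/√n = 6/√19 = 1.3765
z = (x̄−μ₀)/SE = (37.89−40)/1.3765 = -1.5329

test statistic = -1.533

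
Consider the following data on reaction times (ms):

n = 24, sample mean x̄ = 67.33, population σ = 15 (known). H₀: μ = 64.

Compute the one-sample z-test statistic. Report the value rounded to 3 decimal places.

SE = σ/√n = 15/√24 = 3.0619
z = (x̄−μ₀)/SE = (67.33−64)/3.0619 = 1.0876

test statistic = 1.088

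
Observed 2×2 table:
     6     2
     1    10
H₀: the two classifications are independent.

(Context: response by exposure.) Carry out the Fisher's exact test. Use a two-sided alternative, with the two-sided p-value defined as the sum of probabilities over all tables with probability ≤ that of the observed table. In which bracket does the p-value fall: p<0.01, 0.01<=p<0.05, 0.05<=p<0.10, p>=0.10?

p-value bracket: p<0.01

Margins: r₁=8, r₂=11, c₁=7, c₂=12, n=19
p_obs = C(8,6)·C(11,1)/C(19,7); sum pmf over tables with pmf ≤ p_obs
p-value (two-sided) = 0.00627
→ bracket: p<0.01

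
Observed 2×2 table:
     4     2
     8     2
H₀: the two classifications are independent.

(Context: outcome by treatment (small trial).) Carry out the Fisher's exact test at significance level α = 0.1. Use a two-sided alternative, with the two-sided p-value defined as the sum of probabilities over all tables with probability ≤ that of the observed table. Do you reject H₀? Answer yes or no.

Margins: r₁=6, r₂=10, c₁=12, c₂=4, n=16
p_obs = C(6,4)·C(10,8)/C(16,12); sum pmf over tables with pmf ≤ p_obs
p-value (two-sided) = 0.60440
At α=0.1: p ≥ α → fail to reject H₀

reject H₀: no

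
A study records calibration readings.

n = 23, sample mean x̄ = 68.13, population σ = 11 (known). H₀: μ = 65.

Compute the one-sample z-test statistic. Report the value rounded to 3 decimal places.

test statistic = 1.365

SE = σ/√n = 11/√23 = 2.2937
z = (x̄−μ₀)/SE = (68.13−65)/2.2937 = 1.3646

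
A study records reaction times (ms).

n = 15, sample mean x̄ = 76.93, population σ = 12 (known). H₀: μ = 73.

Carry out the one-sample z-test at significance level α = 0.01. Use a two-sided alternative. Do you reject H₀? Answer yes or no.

SE = σ/√n = 12/√15 = 3.0984
z = (x̄−μ₀)/SE = (76.93−73)/3.0984 = 1.2684
p-value (two-sided) = 0.20465
At α=0.01: p ≥ α → fail to reject H₀

reject H₀: no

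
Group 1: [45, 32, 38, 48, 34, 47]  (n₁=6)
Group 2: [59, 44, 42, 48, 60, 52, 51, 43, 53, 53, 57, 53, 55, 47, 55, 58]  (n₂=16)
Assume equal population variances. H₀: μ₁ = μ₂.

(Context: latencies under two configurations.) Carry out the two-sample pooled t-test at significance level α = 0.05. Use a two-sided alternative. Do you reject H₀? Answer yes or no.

x̄₁=40.667, s₁=6.919, n₁=6
x̄₂=51.875, s₂=5.667, n₂=16
s_p² = [5·6.919² + 15·5.667²]/20 = 36.0542
SE = √(s_p²·(1/6+1/16)) = 2.8744
t = (40.667−51.875)/2.8744 = -3.8993
df = 20
p-value (two-sided) = 0.00089
At α=0.05: p < α → reject H₀

reject H₀: yes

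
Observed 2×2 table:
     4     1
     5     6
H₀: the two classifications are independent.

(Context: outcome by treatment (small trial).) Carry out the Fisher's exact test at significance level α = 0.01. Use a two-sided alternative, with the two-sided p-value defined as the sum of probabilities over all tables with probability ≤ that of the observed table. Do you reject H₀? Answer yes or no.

reject H₀: no

Margins: r₁=5, r₂=11, c₁=9, c₂=7, n=16
p_obs = C(5,4)·C(11,5)/C(16,9); sum pmf over tables with pmf ≤ p_obs
p-value (two-sided) = 0.30769
At α=0.01: p ≥ α → fail to reject H₀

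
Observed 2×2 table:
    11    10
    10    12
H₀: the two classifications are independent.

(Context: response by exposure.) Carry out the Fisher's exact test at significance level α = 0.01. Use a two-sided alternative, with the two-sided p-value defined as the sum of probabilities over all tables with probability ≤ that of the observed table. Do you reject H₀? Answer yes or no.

Margins: r₁=21, r₂=22, c₁=21, c₂=22, n=43
p_obs = C(21,11)·C(22,10)/C(43,21); sum pmf over tables with pmf ≤ p_obs
p-value (two-sided) = 0.76349
At α=0.01: p ≥ α → fail to reject H₀

reject H₀: no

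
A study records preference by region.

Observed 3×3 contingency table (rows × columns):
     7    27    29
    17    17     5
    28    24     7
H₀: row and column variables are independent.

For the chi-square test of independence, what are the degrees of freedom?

degrees of freedom = 4

df = (r−1)(c−1) = (3−1)·(3−1) = 4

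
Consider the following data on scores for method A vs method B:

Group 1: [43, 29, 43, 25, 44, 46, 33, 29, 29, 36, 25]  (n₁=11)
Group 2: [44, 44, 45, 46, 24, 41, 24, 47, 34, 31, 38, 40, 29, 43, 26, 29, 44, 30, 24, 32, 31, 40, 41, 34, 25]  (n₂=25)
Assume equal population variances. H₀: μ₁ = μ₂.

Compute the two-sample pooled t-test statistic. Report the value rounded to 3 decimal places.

x̄₁=34.727, s₁=8.014, n₁=11
x̄₂=35.440, s₂=7.859, n₂=25
s_p² = [10·8.014² + 24·7.859²]/34 = 62.4806
SE = √(s_p²·(1/11+1/25)) = 2.8599
t = (34.727−35.440)/2.8599 = -0.2492
df = 34

test statistic = -0.249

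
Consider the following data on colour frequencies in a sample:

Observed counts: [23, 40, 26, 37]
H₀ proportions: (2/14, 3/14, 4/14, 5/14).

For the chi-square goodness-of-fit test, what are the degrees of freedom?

df = k − 1 = 4 − 1 = 3

degrees of freedom = 3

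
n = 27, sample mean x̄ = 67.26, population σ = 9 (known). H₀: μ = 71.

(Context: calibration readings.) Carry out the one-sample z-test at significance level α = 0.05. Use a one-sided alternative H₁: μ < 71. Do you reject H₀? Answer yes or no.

SE = σ/√n = 9/√27 = 1.7321
z = (x̄−μ₀)/SE = (67.26−71)/1.7321 = -2.1593
p-value (one-sided, H₁ less) = 0.01541
At α=0.05: p < α → reject H₀

reject H₀: yes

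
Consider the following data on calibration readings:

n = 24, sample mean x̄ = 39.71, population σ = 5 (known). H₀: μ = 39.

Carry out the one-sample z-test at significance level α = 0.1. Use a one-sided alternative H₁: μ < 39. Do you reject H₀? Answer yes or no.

reject H₀: no

SE = σ/√n = 5/√24 = 1.0206
z = (x̄−μ₀)/SE = (39.71−39)/1.0206 = 0.6957
p-value (one-sided, H₁ less) = 0.75668
At α=0.1: p ≥ α → fail to reject H₀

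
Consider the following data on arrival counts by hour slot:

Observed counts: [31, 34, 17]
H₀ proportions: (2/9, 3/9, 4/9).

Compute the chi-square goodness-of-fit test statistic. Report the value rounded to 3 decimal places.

n = 82; E_i = n·p_i = [18.22, 27.33, 36.44]
χ² = (31−18.22)²/18.22 + (34−27.33)²/27.33 + (17−36.44)²/36.44 = 20.9604
df = 2

test statistic = 20.960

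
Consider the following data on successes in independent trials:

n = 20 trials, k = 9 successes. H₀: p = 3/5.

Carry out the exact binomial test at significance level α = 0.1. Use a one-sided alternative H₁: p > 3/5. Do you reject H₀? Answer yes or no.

reject H₀: no

Exact binomial: n=20, k=9, p₀=3/5=0.6000
P(X≥9) from Σ C(n,i)·p₀^i·(1−p₀)^(n−i)
p-value (one-sided, H₁ greater) = 0.94347
At α=0.1: p ≥ α → fail to reject H₀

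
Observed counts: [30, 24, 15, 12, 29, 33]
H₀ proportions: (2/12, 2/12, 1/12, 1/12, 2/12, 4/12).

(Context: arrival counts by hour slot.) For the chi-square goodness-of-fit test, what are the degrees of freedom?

degrees of freedom = 5

df = k − 1 = 6 − 1 = 5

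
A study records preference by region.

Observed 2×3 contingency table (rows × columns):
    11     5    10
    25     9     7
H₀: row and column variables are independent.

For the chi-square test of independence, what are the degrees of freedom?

df = (r−1)(c−1) = (2−1)·(3−1) = 2

degrees of freedom = 2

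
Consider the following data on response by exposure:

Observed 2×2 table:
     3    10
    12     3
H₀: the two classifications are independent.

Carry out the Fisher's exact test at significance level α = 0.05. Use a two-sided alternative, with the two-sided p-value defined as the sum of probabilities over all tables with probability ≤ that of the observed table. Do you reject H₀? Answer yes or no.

reject H₀: yes

Margins: r₁=13, r₂=15, c₁=15, c₂=13, n=28
p_obs = C(13,3)·C(15,12)/C(28,15); sum pmf over tables with pmf ≤ p_obs
p-value (two-sided) = 0.00670
At α=0.05: p < α → reject H₀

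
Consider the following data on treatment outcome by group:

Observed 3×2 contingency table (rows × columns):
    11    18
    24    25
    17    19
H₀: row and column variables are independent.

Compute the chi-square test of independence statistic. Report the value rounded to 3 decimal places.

test statistic = 0.951

Row totals [29, 49, 36], col totals [52, 62], n=114
χ² = (11−13.23)²/13.23 + (18−15.77)²/15.77 + (24−22.35)²/22.35 + (25−26.65)²/26.65 + (17−16.42)²/16.42 + (19−19.58)²/19.58 = 0.9513
df = 2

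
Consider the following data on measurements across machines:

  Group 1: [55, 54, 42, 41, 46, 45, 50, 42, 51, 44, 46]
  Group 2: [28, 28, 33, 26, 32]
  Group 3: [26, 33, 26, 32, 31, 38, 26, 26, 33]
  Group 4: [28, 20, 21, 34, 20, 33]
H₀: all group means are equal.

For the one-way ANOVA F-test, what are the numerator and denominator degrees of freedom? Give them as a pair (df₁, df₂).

k = 4 groups, N = 31 total
df = (k−1, N−k) = (4−1, 31−4) = (3, 27)

degrees of freedom = [3, 27]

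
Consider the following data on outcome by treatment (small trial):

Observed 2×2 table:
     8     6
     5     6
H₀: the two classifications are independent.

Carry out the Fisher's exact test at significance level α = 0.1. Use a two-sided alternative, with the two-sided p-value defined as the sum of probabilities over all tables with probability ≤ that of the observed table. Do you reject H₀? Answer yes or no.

Margins: r₁=14, r₂=11, c₁=13, c₂=12, n=25
p_obs = C(14,8)·C(11,5)/C(25,13); sum pmf over tables with pmf ≤ p_obs
p-value (two-sided) = 0.69510
At α=0.1: p ≥ α → fail to reject H₀

reject H₀: no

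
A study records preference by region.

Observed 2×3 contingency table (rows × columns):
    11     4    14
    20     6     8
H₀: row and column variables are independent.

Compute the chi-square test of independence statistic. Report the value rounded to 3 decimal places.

test statistic = 4.279

Row totals [29, 34], col totals [31, 10, 22], n=63
χ² = (11−14.27)²/14.27 + (4−4.60)²/4.60 + (14−10.13)²/10.13 + (20−16.73)²/16.73 + (6−5.40)²/5.40 + (8−11.87)²/11.87 = 4.2794
df = 2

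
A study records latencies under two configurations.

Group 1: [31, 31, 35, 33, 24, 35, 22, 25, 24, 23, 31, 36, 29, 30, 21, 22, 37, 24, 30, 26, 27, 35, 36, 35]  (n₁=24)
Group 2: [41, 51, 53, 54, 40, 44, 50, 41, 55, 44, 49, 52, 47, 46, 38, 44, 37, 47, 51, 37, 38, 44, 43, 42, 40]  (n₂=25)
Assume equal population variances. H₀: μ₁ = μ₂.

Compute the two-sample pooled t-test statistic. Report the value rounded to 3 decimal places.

x̄₁=29.250, s₁=5.261, n₁=24
x̄₂=45.120, s₂=5.555, n₂=25
s_p² = [23·5.261² + 24·5.555²]/47 = 29.3009
SE = √(s_p²·(1/24+1/25)) = 1.5469
t = (29.250−45.120)/1.5469 = -10.2592
df = 47

test statistic = -10.259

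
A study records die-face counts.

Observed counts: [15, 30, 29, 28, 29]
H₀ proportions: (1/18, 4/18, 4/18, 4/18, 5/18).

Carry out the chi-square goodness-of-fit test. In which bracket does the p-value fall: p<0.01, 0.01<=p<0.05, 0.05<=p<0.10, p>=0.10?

n = 131; E_i = n·p_i = [7.28, 29.11, 29.11, 29.11, 36.39]
χ² = (15−7.28)²/7.28 + (30−29.11)²/29.11 + (29−29.11)²/29.11 + (28−29.11)²/29.11 + (29−36.39)²/36.39 = 9.7641
df = 4
p-value (upper-tail) = 0.04459
→ bracket: 0.01<=p<0.05

p-value bracket: 0.01<=p<0.05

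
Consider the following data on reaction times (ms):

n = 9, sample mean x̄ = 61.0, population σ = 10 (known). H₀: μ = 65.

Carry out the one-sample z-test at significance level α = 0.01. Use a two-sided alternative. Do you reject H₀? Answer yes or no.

SE = σ/√n = 10/√9 = 3.3333
z = (x̄−μ₀)/SE = (61.0−65)/3.3333 = -1.2000
p-value (two-sided) = 0.23014
At α=0.01: p ≥ α → fail to reject H₀

reject H₀: no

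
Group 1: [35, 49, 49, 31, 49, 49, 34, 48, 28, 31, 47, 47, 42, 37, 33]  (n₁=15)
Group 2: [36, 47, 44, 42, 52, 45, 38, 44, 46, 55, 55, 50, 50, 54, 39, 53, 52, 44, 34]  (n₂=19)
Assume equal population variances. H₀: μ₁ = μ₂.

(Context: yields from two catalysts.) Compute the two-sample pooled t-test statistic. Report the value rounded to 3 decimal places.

test statistic = -2.288

x̄₁=40.600, s₁=8.060, n₁=15
x̄₂=46.316, s₂=6.515, n₂=19
s_p² = [14·8.060² + 18·6.515²]/32 = 52.3033
SE = √(s_p²·(1/15+1/19)) = 2.4979
t = (40.600−46.316)/2.4979 = -2.2882
df = 32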